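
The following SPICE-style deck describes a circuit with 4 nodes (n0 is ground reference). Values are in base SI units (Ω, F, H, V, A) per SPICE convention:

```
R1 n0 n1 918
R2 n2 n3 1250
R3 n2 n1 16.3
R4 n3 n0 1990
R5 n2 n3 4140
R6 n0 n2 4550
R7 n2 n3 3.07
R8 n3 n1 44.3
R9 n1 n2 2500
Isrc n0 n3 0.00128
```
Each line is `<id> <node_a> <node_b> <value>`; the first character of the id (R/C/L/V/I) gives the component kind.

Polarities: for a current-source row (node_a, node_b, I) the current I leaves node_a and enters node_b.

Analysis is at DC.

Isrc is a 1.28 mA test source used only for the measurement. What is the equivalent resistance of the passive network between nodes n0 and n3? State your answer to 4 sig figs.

R_eq = 557.2 Ω

Element admittances at DC:
  Y(R1) = 0.001089 S between n0,n1
  Y(R2) = 0.0008000 S between n2,n3
  Y(R3) = 0.06135 S between n2,n1
  Y(R4) = 0.0005025 S between n3,n0
  Y(R5) = 0.0002415 S between n2,n3
  Y(R6) = 0.0002198 S between n0,n2
  Y(R7) = 0.3257 S between n2,n3
  Y(R8) = 0.02257 S between n3,n1
  Y(R9) = 0.0004000 S between n1,n2
  Isrc: injects 0.00128 A into n3 (from n0)
Assemble and solve the 3×3 MNA system:
  V(n1)=0.7026  V(n2)=0.7111  V(n3)=0.7132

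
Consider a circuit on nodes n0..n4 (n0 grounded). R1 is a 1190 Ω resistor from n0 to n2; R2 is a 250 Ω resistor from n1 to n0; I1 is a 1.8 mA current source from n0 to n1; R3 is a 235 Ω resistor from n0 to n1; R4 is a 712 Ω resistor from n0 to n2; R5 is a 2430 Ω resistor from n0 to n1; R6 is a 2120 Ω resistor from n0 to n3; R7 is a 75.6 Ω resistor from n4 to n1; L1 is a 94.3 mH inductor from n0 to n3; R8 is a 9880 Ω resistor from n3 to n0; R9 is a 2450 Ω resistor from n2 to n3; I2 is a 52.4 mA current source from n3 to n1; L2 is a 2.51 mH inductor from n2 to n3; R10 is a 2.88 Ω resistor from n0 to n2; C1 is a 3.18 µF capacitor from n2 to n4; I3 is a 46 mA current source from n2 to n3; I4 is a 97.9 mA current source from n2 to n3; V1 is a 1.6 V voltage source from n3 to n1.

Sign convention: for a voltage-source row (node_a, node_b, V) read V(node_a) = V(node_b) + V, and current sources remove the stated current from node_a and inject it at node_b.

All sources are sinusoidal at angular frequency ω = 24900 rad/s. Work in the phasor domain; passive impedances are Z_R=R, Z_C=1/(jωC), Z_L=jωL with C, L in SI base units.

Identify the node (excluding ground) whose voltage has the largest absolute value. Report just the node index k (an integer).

Element admittances at ω=24900 rad/s:
  Y(R1) = 0.0008403+0.000j S between n0,n2
  Y(R2) = 0.004000+0.000j S between n1,n0
  I1: injects 0.0018 A into n1 (from n0)
  Y(R3) = 0.004255+0.000j S between n0,n1
  Y(R4) = 0.001404+0.000j S between n0,n2
  Y(R5) = 0.0004115+0.000j S between n0,n1
  Y(R6) = 0.0004717+0.000j S between n0,n3
  Y(R7) = 0.01323+0.000j S between n4,n1
  Y(L1) = 0.000-0.0004259j S between n0,n3
  Y(R8) = 0.0001012+0.000j S between n3,n0
  Y(R9) = 0.0004082+0.000j S between n2,n3
  I2: injects 0.0524 A into n1 (from n3)
  Y(L2) = 0.000-0.01600j S between n2,n3
  Y(R10) = 0.3472+0.000j S between n0,n2
  Y(C1) = 0.000+0.07918j S between n2,n4
  I3: injects 0.046 A into n3 (from n2)
  I4: injects 0.0979 A into n3 (from n2)
  V1: constraint V(n3)−V(n1) = 1.6
Assemble and solve the 5×5 MNA system:
  V(n1)=3.948+3.682j  V(n2)=-0.1063-0.09060j  V(n3)=5.548+3.682j  V(n4)=0.6169-0.6470j
  i(V1)=0.02408+0.08918j

3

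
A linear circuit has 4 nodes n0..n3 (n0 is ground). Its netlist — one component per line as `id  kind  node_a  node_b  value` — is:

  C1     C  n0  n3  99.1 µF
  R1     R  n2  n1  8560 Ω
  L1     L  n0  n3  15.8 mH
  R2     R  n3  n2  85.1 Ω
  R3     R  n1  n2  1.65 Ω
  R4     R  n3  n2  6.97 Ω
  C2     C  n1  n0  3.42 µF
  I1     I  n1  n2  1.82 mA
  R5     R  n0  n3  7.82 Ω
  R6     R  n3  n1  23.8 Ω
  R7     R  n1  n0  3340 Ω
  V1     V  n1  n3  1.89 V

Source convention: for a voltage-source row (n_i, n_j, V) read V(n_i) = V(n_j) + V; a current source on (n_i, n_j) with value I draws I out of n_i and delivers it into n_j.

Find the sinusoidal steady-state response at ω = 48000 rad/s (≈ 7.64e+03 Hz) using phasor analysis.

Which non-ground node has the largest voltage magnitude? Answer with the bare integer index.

Element admittances at ω=48000 rad/s:
  Y(C1) = 0.000+4.757j S between n0,n3
  Y(R1) = 0.0001168+0.000j S between n2,n1
  Y(L1) = 0.000-0.001319j S between n0,n3
  Y(R2) = 0.01175+0.000j S between n3,n2
  Y(R3) = 0.6061+0.000j S between n1,n2
  Y(R4) = 0.1435+0.000j S between n3,n2
  Y(C2) = 0.000+0.1642j S between n1,n0
  I1: injects 0.00182 A into n2 (from n1)
  Y(R5) = 0.1279+0.000j S between n0,n3
  Y(R6) = 0.04202+0.000j S between n3,n1
  Y(R7) = 0.0002994+0.000j S between n1,n0
  V1: constraint V(n1)−V(n3) = 1.89
Assemble and solve the 4×4 MNA system:
  V(n1)=1.827-0.001527j  V(n2)=1.444-0.001527j  V(n3)=-0.06303-0.001527j
  i(V1)=-0.3141-0.2999j

1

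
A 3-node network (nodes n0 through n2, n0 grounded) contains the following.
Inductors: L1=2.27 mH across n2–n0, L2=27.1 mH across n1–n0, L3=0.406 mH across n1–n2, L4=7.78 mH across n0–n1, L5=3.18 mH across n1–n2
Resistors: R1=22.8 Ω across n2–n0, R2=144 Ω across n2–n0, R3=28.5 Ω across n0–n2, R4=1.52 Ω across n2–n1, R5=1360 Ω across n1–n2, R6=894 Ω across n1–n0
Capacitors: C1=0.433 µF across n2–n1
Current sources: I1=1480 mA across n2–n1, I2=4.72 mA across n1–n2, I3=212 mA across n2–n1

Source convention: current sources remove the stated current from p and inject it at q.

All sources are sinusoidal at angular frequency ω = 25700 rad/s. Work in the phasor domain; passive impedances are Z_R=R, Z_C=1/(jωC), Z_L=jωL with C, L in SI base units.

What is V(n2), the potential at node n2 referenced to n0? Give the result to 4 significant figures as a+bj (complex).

MNA unknowns: 2 node voltages V₁..V_2
L1: Y=0.000-0.01714j on G[2,0]
R1: Y=0.04386+0.000j on G[2,0]
R2: Y=0.006944+0.000j on G[2,0]
L2: Y=0.000-0.001436j on G[1,0]
R3: Y=0.03509+0.000j on G[0,2]
L3: Y=0.000-0.09584j on G[1,2]
L4: Y=0.000-0.005001j on G[0,1]
R4: Y=0.6579+0.000j on G[2,1]
R5: Y=0.0007353+0.000j on G[1,2]
L5: Y=0.000-0.01224j on G[1,2]
C1: Y=0.000+0.01113j on G[2,1]
I1: z[2]−=1.48, z[1]+=1.48
I2: z[1]−=0.00472, z[2]+=0.00472
R6: Y=0.001119+0.000j on G[1,0]
I3: z[2]−=0.212, z[1]+=0.212
solve → V1=2.393+0.5416j, V2=-0.1021+0.1519j

-0.1021+0.1519j V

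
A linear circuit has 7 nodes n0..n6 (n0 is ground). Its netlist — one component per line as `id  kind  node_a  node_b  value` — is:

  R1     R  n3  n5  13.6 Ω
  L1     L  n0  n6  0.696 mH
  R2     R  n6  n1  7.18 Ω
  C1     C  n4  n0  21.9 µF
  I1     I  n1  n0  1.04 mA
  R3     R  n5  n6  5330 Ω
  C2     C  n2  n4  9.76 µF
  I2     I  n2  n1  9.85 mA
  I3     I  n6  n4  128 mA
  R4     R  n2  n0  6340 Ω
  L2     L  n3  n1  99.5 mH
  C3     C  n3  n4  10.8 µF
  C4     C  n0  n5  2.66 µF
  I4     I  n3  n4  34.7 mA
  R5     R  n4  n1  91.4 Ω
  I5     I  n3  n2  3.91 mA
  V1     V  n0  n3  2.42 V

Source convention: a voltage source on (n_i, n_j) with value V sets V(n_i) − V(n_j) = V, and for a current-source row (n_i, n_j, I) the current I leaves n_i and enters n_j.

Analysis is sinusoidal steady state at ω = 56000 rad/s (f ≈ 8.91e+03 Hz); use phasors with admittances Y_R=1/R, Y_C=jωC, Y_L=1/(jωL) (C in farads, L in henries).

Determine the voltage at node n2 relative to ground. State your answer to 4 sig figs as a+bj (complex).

-0.8225-0.07053j V

Apply KCL at each of the 6 non-ground nodes and solve the resulting linear system.
Node n1: branches {R2, I1, I2, L2, R5} → V_1 = -1.579-3.979j
Node n2: branches {C2, I2, R4, I5} → V_2 = -0.8225-0.07053j
Node n3: branches {R1, L2, C3, I4, I5, V1} → V_3 = -2.420+0.000j
Node n4: branches {C1, C2, I3, C3, I4, R5} → V_4 = -0.8225-0.08116j
Node n5: branches {R1, R3, C4} → V_5 = -0.4801+0.9591j
Node n6: branches {L1, R2, R3, I3} → V_6 = -1.706-4.286j
Source currents: i(V1)=-0.1524-1.037j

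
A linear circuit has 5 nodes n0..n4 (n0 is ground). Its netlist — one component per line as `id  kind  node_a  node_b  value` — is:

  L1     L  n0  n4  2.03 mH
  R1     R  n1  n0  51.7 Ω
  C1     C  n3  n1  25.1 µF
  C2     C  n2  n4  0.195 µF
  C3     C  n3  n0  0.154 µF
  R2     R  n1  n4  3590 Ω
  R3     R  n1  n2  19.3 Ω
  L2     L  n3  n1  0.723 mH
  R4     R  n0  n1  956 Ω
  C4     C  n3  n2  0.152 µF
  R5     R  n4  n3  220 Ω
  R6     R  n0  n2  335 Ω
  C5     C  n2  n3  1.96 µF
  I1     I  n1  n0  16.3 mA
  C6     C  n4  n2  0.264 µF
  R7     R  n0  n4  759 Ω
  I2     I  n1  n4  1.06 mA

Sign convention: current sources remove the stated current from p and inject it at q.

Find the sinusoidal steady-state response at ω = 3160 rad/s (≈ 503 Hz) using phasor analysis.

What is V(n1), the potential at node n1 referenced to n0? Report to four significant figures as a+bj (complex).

Element admittances at ω=3160 rad/s:
  Y(L1) = 0.000-0.1559j S between n0,n4
  Y(R1) = 0.01934+0.000j S between n1,n0
  Y(C1) = 0.000+0.07932j S between n3,n1
  Y(C2) = 0.000+0.0006162j S between n2,n4
  Y(C3) = 0.000+0.0004866j S between n3,n0
  Y(R2) = 0.0002786+0.000j S between n1,n4
  Y(R3) = 0.05181+0.000j S between n1,n2
  Y(L2) = 0.000-0.4377j S between n3,n1
  Y(R4) = 0.001046+0.000j S between n0,n1
  Y(C4) = 0.000+0.0004803j S between n3,n2
  Y(R5) = 0.004545+0.000j S between n4,n3
  Y(R6) = 0.002985+0.000j S between n0,n2
  Y(C5) = 0.000+0.006194j S between n2,n3
  I1: injects 0.0163 A into n0 (from n1)
  Y(C6) = 0.000+0.0008342j S between n4,n2
  Y(R7) = 0.001318+0.000j S between n0,n4
  I2: injects 0.00106 A into n4 (from n1)
Assemble and solve the 4×4 MNA system:
  V(n1)=-0.6149+0.03618j  V(n2)=-0.5797+0.04527j  V(n3)=-0.6157+0.04407j  V(n4)=0.003568-0.01293j

-0.6149+0.03618j V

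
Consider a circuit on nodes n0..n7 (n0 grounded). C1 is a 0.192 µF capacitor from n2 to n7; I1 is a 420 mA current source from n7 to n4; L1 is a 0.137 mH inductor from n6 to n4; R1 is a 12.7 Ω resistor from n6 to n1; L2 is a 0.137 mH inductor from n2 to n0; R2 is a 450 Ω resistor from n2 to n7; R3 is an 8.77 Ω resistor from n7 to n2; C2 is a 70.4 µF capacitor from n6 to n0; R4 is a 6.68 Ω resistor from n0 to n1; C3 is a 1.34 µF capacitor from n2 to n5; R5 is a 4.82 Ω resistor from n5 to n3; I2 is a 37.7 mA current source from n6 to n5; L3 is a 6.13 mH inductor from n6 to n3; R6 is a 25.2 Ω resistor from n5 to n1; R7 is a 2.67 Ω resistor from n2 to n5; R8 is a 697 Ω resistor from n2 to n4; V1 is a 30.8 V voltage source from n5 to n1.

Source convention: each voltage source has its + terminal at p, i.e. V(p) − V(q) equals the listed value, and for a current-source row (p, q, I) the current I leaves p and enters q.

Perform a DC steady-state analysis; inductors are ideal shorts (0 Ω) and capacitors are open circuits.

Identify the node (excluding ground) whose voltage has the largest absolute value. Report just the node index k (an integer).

Apply KCL at each of the 7 non-ground nodes and solve the resulting linear system.
Node n1: branches {R1, R4, R6, V1} → V_1 = -21.21
Node n2: branches {C1, L2, R2, R3, C3, R7, R8} → V_2 = 0.000
Node n3: branches {R5, L3} → V_3 = 2.440
Node n4: branches {I1, L1, R8} → V_4 = 2.440
Node n5: branches {C3, R5, I2, R6, R7, V1} → V_5 = 9.590
Node n6: branches {L1, R1, C2, I2, L3} → V_6 = 2.440
Node n7: branches {C1, I1, R2, R3} → V_7 = -3.613
Source currents: i(L1)=-0.4165, i(L2)=3.175, i(L3)=-1.483, i(V1)=-6.260

1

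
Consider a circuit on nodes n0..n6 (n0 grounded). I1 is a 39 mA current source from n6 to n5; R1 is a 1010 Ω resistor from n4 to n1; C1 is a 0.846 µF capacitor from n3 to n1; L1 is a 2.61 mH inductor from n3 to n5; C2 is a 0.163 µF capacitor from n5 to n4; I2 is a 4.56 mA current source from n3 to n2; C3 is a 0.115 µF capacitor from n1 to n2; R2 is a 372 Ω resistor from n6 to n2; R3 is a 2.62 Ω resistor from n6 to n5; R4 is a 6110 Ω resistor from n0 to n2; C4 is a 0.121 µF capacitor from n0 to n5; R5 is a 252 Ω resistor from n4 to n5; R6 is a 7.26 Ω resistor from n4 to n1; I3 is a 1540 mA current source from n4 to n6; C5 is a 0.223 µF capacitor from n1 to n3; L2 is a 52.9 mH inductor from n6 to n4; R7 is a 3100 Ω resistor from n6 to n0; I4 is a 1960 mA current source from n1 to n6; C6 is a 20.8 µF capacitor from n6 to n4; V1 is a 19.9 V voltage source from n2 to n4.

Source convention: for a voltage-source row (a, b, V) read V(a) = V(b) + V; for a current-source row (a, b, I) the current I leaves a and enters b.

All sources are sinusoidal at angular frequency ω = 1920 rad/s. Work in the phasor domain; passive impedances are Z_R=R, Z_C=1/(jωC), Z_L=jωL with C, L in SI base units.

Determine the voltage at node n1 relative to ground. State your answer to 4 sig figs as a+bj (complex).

Element admittances at ω=1920 rad/s:
  I1: injects 0.039 A into n5 (from n6)
  Y(R1) = 0.0009901+0.000j S between n4,n1
  Y(C1) = 0.000+0.001624j S between n3,n1
  Y(L1) = 0.000-0.1996j S between n3,n5
  Y(C2) = 0.000+0.0003130j S between n5,n4
  I2: injects 0.00456 A into n2 (from n3)
  Y(C3) = 0.000+0.0002208j S between n1,n2
  Y(R2) = 0.002688+0.000j S between n6,n2
  Y(R3) = 0.3817+0.000j S between n6,n5
  Y(R4) = 0.0001637+0.000j S between n0,n2
  Y(C4) = 0.000+0.0002323j S between n0,n5
  Y(R5) = 0.003968+0.000j S between n4,n5
  Y(R6) = 0.1377+0.000j S between n4,n1
  I3: injects 1.54 A into n6 (from n4)
  Y(C5) = 0.000+0.0004282j S between n1,n3
  Y(L2) = 0.000-0.009846j S between n6,n4
  Y(R7) = 0.0003226+0.000j S between n6,n0
  I4: injects 1.96 A into n6 (from n1)
  Y(C6) = 0.000+0.03994j S between n6,n4
  V1: constraint V(n2)−V(n4) = 19.9
Assemble and solve the 7×7 MNA system:
  V(n1)=-46.55+76.77j  V(n2)=-14.09+76.23j  V(n3)=-13.39-29.00j  V(n4)=-33.99+76.23j  V(n5)=-13.73-27.89j  V(n6)=-12.94-28.79j
  i(V1)=0.009850-0.3019j

-46.55+76.77j V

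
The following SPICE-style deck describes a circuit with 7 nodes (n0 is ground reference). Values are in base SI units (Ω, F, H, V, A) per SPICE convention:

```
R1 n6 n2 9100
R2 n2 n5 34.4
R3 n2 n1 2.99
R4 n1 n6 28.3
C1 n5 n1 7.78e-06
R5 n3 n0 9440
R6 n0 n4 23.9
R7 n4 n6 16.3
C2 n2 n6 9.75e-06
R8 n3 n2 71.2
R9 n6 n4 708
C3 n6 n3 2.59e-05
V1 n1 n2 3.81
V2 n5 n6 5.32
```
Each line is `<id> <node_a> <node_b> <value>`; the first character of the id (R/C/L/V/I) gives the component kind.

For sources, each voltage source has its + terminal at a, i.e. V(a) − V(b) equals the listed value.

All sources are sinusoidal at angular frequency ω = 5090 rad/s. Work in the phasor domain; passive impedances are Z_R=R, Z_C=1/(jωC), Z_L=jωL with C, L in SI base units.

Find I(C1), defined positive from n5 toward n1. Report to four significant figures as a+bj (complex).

Apply KCL at each of the 6 non-ground nodes and solve the resulting linear system.
Node n1: branches {R3, R4, C1, V1} → V_1 = 4.296+0.2000j
Node n2: branches {R1, R2, R3, C2, R8, V1} → V_2 = 0.4864+0.2000j
Node n3: branches {R5, R8, C3} → V_3 = 0.02643-0.04878j
Node n4: branches {R6, R7, R9} → V_4 = -6.692e-05+0.0001235j
Node n5: branches {R2, C1, V2} → V_5 = 5.320+0.0002058j
Node n6: branches {R1, R4, R7, C2, R9, C3, V2} → V_6 = -0.0001115+0.0002058j
Source currents: i(V1)=-1.418+0.03347j, i(V2)=-0.1484-0.03472j

0.007912+0.04053j A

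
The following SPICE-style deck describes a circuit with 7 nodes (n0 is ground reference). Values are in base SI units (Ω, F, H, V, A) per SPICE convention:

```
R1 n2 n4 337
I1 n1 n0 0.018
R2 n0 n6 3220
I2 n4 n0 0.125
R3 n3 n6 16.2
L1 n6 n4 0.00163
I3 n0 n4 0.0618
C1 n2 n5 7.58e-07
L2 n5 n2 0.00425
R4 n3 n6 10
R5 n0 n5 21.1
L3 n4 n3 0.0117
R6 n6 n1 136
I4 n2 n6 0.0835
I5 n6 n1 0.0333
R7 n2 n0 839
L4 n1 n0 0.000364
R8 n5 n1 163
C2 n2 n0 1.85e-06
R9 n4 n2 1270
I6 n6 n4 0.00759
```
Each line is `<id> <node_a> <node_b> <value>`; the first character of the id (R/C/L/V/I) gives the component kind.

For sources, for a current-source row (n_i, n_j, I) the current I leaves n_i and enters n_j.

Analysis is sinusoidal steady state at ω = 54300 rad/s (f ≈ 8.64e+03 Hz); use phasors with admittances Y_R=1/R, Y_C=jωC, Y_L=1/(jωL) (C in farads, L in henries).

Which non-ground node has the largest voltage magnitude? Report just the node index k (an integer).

4

MNA unknowns: 6 node voltages V₁..V_6
R1: Y=0.002967+0.000j on G[2,4]
I1: z[1]−=0.018, z[0]+=0.018
R2: Y=0.0003106+0.000j on G[0,6]
I2: z[4]−=0.125, z[0]+=0.125
R3: Y=0.06173+0.000j on G[3,6]
L1: Y=0.000-0.01130j on G[6,4]
I3: z[0]−=0.0618, z[4]+=0.0618
C1: Y=0.000+0.04116j on G[2,5]
L2: Y=0.000-0.004333j on G[5,2]
R4: Y=0.1000+0.000j on G[3,6]
R5: Y=0.04739+0.000j on G[0,5]
L3: Y=0.000-0.001574j on G[4,3]
R6: Y=0.007353+0.000j on G[6,1]
I4: z[2]−=0.0835, z[6]+=0.0835
I5: z[6]−=0.0333, z[1]+=0.0333
R7: Y=0.001192+0.000j on G[2,0]
L4: Y=0.000-0.05059j on G[1,0]
R8: Y=0.006135+0.000j on G[5,1]
C2: Y=0.000+0.1005j on G[2,0]
R9: Y=0.0007874+0.000j on G[4,2]
I6: z[6]−=0.00759, z[4]+=0.00759
solve → V1=-0.2076+0.1569j, V2=-0.1919+0.6958j, V3=-1.090+1.593j, V4=-1.912-2.232j, V5=-0.3943+0.1572j, V6=-1.053+1.585j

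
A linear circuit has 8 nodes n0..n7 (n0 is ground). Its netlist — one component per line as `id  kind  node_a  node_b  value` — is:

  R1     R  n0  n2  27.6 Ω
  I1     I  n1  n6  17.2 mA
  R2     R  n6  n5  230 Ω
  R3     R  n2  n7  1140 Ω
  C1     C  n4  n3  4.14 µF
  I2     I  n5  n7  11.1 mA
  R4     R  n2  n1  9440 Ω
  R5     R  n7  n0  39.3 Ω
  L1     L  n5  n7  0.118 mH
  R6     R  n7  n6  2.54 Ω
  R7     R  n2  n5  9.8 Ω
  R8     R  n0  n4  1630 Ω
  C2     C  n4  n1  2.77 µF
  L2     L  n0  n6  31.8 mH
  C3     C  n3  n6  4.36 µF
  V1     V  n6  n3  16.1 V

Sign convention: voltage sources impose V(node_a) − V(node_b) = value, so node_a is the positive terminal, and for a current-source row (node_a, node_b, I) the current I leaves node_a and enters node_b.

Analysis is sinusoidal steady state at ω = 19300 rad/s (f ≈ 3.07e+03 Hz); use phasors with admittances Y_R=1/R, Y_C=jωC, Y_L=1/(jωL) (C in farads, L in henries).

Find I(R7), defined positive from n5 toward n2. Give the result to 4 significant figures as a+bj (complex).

Element admittances at ω=19300 rad/s:
  Y(R1) = 0.03623+0.000j S between n0,n2
  I1: injects 0.0172 A into n6 (from n1)
  Y(R2) = 0.004348+0.000j S between n6,n5
  Y(R3) = 0.0008772+0.000j S between n2,n7
  Y(C1) = 0.000+0.07990j S between n4,n3
  I2: injects 0.0111 A into n7 (from n5)
  Y(R4) = 0.0001059+0.000j S between n2,n1
  Y(R5) = 0.02545+0.000j S between n7,n0
  Y(L1) = 0.000-0.4391j S between n5,n7
  Y(R6) = 0.3937+0.000j S between n7,n6
  Y(R7) = 0.1020+0.000j S between n2,n5
  Y(R8) = 0.0006135+0.000j S between n0,n4
  Y(C2) = 0.000+0.05346j S between n4,n1
  Y(L2) = 0.000-0.001629j S between n0,n6
  Y(C3) = 0.000+0.08415j S between n3,n6
  V1: constraint V(n6)−V(n3) = 16.1
Assemble and solve the 8×8 MNA system:
  V(n1)=-15.88+0.3881j  V(n2)=0.1309-0.009665j  V(n3)=-15.88+0.02593j  V(n4)=-15.88+0.09806j  V(n5)=0.1934-0.01381j  V(n6)=0.2234+0.02593j  V(n7)=0.1948+0.02570j
  i(V1)=0.005763-1.355j

0.006382-0.0004233j A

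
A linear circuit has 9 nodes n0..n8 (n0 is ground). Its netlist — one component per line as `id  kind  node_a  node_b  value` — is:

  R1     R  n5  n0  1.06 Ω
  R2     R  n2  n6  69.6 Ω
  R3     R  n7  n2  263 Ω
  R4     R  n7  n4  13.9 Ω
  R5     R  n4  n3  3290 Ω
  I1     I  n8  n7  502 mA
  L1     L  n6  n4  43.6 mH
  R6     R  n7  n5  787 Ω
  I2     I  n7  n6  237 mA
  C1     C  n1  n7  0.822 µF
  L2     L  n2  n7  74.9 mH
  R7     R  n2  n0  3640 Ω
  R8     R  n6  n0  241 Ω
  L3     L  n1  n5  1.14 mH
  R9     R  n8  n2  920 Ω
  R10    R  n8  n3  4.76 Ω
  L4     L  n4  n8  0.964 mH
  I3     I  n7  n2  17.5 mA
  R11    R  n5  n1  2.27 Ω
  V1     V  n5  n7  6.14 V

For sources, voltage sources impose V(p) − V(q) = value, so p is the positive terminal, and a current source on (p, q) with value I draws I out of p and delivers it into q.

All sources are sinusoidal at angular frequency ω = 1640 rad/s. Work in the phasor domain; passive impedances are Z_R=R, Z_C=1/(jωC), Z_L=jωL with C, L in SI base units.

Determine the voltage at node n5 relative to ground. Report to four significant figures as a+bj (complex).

Element admittances at ω=1640 rad/s:
  Y(R1) = 0.9434+0.000j S between n5,n0
  Y(R2) = 0.01437+0.000j S between n2,n6
  Y(R3) = 0.003802+0.000j S between n7,n2
  Y(R4) = 0.07194+0.000j S between n7,n4
  Y(R5) = 0.0003040+0.000j S between n4,n3
  I1: injects 0.502 A into n7 (from n8)
  Y(L1) = 0.000-0.01399j S between n6,n4
  Y(R6) = 0.001271+0.000j S between n7,n5
  I2: injects 0.237 A into n6 (from n7)
  Y(C1) = 0.000+0.001348j S between n1,n7
  Y(L2) = 0.000-0.008141j S between n2,n7
  Y(R7) = 0.0002747+0.000j S between n2,n0
  Y(R8) = 0.004149+0.000j S between n6,n0
  Y(L3) = 0.000-0.5349j S between n1,n5
  Y(R9) = 0.001087+0.000j S between n8,n2
  Y(R10) = 0.2101+0.000j S between n8,n3
  Y(L4) = 0.000-0.6325j S between n4,n8
  I3: injects 0.0175 A into n2 (from n7)
  Y(R11) = 0.4405+0.000j S between n5,n1
  V1: constraint V(n5)−V(n7) = 6.14
Assemble and solve the 9×9 MNA system:
  V(n1)=0.02377-0.06525j  V(n2)=-6.690+8.843j  V(n3)=-10.37-2.134j  V(n4)=-10.35-1.348j  V(n5)=0.01454-0.05763j  V(n6)=-2.863+12.52j  V(n7)=-6.125-0.05763j  V(n8)=-10.37-2.135j
  i(V1)=-0.02153+0.04608j

0.01454-0.05763j V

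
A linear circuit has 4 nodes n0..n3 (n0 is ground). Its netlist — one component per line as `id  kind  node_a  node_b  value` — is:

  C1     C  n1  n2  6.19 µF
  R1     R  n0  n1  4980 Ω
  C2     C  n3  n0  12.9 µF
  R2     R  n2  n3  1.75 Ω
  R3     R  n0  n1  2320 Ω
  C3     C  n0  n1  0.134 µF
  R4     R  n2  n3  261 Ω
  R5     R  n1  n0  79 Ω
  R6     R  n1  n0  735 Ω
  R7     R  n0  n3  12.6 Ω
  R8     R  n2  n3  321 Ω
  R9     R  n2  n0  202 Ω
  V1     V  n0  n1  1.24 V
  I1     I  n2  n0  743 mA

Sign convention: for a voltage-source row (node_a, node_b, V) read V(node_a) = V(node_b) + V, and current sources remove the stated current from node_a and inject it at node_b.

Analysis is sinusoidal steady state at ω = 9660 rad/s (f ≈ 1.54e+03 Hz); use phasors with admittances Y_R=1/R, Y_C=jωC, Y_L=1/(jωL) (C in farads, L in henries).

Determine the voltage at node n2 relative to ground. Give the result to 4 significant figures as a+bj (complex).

-2.508+3.346j V

Apply KCL at each of the 3 non-ground nodes and solve the resulting linear system.
Node n1: branches {C1, R1, R3, C3, R5, R6, V1} → V_1 = -1.240+0.000j
Node n2: branches {C1, R2, R4, R8, R9, I1} → V_2 = -2.508+3.346j
Node n3: branches {C2, R2, R4, R7, R8} → V_3 = -1.591+3.244j
Source currents: i(V1)=0.1819+0.07421j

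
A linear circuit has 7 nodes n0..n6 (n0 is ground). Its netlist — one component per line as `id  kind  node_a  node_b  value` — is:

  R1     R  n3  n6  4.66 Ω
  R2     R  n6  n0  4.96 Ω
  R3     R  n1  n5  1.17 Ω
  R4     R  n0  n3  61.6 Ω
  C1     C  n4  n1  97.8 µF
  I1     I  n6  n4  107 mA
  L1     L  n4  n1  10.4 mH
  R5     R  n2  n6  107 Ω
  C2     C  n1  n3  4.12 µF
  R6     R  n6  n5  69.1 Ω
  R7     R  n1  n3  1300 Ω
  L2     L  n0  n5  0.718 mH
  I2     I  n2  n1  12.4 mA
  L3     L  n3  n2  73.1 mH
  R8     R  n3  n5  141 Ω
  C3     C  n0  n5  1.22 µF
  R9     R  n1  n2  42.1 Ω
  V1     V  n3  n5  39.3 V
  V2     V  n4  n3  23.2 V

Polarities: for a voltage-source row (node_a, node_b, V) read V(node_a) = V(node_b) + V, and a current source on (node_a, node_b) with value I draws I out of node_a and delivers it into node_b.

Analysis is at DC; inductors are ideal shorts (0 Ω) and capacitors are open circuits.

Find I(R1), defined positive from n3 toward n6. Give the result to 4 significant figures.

MNA unknowns: 6 node voltages V₁..V_6 plus 5 source currents (L1, L2, L3, V1, V2)
R1: Y=0.2146 on G[3,6]
R2: Y=0.2016 on G[6,0]
R3: Y=0.8547 on G[1,5]
R4: Y=0.01623 on G[0,3]
C1: Y=0.000 on G[4,1]
I1: z[6]−=0.107, z[4]+=0.107
L1: row V4−V1=0, i_L1 at 4,1
R5: Y=0.009346 on G[2,6]
C2: Y=0.000 on G[1,3]
R6: Y=0.01447 on G[6,5]
R7: Y=0.0007692 on G[1,3]
L2: row V0−V5=0, i_L2 at 0,5
I2: z[2]−=0.0124, z[1]+=0.0124
L3: row V3−V2=0, i_L3 at 3,2
R8: Y=0.007092 on G[3,5]
C3: Y=0.000 on G[0,5]
R9: Y=0.02375 on G[1,2]
V1: row V3−V5=39.3, i_V1 at 3,5
V2: row V4−V3=23.2, i_V2 at 4,3
solve → V1=62.50, V2=39.30, V3=39.30, V4=62.50, V5=0.000, V6=19.76
aux → i_L1=53.98, i_L2=4.621, i_L3=-0.3560, i_V1=-58.60, i_V2=-53.87

4.194 A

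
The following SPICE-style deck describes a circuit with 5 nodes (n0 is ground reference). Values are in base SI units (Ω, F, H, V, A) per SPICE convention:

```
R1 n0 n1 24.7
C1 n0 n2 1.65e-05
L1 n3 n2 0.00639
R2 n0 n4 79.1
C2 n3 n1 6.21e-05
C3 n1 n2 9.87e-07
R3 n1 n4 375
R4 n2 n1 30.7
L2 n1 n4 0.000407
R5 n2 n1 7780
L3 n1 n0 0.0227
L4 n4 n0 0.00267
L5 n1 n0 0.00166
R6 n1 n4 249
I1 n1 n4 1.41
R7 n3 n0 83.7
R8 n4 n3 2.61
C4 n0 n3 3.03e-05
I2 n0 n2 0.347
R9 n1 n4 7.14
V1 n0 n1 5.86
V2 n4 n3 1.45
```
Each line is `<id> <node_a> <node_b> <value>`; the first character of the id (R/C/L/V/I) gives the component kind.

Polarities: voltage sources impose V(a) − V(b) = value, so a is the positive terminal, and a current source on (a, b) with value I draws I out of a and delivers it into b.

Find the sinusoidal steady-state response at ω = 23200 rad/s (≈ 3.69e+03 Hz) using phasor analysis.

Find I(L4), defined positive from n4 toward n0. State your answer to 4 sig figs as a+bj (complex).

MNA unknowns: 4 node voltages V₁..V_4 plus 2 source currents (V1, V2)
R1: Y=0.04049+0.000j on G[0,1]
C1: Y=0.000+0.3828j on G[0,2]
L1: Y=0.000-0.006745j on G[3,2]
R2: Y=0.01264+0.000j on G[0,4]
C2: Y=0.000+1.441j on G[3,1]
C3: Y=0.000+0.02290j on G[1,2]
R3: Y=0.002667+0.000j on G[1,4]
R4: Y=0.03257+0.000j on G[2,1]
L2: Y=0.000-0.1059j on G[1,4]
R5: Y=0.0001285+0.000j on G[2,1]
L3: Y=0.000-0.001899j on G[1,0]
L4: Y=0.000-0.01614j on G[4,0]
L5: Y=0.000-0.02597j on G[1,0]
R6: Y=0.004016+0.000j on G[1,4]
I1: z[1]−=1.41, z[4]+=1.41
R7: Y=0.01195+0.000j on G[3,0]
R8: Y=0.3831+0.000j on G[4,3]
C4: Y=0.000+0.7030j on G[0,3]
I2: z[0]−=0.347, z[2]+=0.347
R9: Y=0.1401+0.000j on G[1,4]
V1: row V0−V1=5.86, i_V1 at 0,1
V2: row V4−V3=1.45, i_V2 at 4,3
solve → V1=-5.860+0.000j, V2=-0.2400-0.4011j, V3=-3.753-0.4761j, V4=-2.303-0.4761j
aux → i_V1=-0.1777-2.541j, i_V2=0.4197+0.4154j

-0.007686+0.03718j A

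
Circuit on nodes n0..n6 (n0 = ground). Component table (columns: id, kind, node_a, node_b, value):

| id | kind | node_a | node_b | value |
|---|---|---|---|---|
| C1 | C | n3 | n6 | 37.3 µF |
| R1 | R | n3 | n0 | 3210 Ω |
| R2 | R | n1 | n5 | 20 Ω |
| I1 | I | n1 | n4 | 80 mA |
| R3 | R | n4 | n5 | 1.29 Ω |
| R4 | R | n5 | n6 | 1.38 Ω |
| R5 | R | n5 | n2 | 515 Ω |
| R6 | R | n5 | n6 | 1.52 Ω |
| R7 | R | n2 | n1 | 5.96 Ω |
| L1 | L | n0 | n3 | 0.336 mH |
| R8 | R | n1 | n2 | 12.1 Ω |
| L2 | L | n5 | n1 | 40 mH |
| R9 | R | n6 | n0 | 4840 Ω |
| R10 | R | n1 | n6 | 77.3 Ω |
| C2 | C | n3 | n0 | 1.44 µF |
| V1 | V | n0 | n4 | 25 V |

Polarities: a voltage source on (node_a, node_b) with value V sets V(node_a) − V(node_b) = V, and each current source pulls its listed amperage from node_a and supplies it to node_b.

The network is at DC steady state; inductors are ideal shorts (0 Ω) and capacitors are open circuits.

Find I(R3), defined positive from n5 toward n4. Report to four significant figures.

-0.07482 A

Element admittances at DC:
  Y(C1) = 0.000 S between n3,n6
  Y(R1) = 0.0003115 S between n3,n0
  Y(R2) = 0.05000 S between n1,n5
  I1: injects 0.08 A into n4 (from n1)
  Y(R3) = 0.7752 S between n4,n5
  Y(R4) = 0.7246 S between n5,n6
  Y(R5) = 0.001942 S between n5,n2
  Y(R6) = 0.6579 S between n5,n6
  Y(R7) = 0.1678 S between n2,n1
  L1: short n0↔n3 (DC inductor)
  Y(R8) = 0.08264 S between n1,n2
  L2: short n5↔n1 (DC inductor)
  Y(R9) = 0.0002066 S between n6,n0
  Y(R10) = 0.01294 S between n1,n6
  Y(C2) = 0.000 S between n3,n0
  V1: constraint V(n0)−V(n4) = 25
Assemble and solve the 9×9 MNA system:
  V(n1)=-25.10  V(n2)=-25.10  V(n3)=0.000  V(n4)=-25.00  V(n5)=-25.10  V(n6)=-25.09
  i(L1)=0.000  i(L2)=0.07995  i(V1)=-0.005184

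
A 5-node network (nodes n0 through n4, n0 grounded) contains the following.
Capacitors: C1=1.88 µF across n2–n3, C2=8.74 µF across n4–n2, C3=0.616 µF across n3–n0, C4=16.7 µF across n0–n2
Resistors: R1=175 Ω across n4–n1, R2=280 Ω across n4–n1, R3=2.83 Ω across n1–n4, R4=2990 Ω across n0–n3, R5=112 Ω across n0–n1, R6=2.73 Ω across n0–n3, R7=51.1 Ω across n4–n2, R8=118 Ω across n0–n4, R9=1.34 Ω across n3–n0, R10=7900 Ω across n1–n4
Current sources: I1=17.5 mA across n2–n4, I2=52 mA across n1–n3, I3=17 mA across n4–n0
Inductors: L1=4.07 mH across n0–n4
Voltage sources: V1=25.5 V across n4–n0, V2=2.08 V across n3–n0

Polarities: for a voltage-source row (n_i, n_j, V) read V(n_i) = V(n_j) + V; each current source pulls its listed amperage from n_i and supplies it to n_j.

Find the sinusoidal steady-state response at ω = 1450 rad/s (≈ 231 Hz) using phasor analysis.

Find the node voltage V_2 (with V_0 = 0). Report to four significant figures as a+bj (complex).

11.50-6.475j V

Apply KCL at each of the 4 non-ground nodes and solve the resulting linear system.
Node n1: branches {R1, R2, R3, R5, I2, R10} → V_1 = 24.75+0.000j
Node n2: branches {C1, C2, I1, R7, C4} → V_2 = 11.50-6.475j
Node n3: branches {C1, R4, R6, C3, I2, R9, V2} → V_3 = 2.080+0.000j
Node n4: branches {R1, R2, C2, R3, I1, L1, R7, R8, I3, R10, V1} → V_4 = 25.50+0.000j
Source currents: i(V1)=-0.6805+4.017j, i(V2)=-2.245+0.02382j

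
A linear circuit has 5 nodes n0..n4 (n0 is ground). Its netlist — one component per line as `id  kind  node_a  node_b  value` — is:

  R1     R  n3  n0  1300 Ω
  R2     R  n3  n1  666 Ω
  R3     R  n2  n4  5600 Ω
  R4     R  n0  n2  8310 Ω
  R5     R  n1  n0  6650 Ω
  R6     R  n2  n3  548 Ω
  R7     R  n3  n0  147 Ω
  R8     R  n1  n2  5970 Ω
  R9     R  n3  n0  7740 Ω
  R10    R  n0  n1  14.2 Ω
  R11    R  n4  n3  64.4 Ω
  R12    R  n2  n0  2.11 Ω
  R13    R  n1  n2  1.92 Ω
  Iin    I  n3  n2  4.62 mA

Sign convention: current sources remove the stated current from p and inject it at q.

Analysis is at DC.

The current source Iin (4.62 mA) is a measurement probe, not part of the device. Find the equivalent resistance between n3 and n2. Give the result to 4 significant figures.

MNA unknowns: 4 node voltages V₁..V_4
R1: Y=0.0007692 on G[3,0]
R2: Y=0.001502 on G[3,1]
R3: Y=0.0001786 on G[2,4]
R4: Y=0.0001203 on G[0,2]
R5: Y=0.0001504 on G[1,0]
R6: Y=0.001825 on G[2,3]
R7: Y=0.006803 on G[3,0]
R8: Y=0.0001675 on G[1,2]
R9: Y=0.0001292 on G[3,0]
R10: Y=0.07042 on G[0,1]
R11: Y=0.01553 on G[4,3]
R12: Y=0.4739 on G[2,0]
R13: Y=0.5208 on G[1,2]
Iin: z[3]−=0.00462, z[2]+=0.00462
solve → V1=0.004264, V2=0.006037, V3=-0.4107, V4=-0.4060

R_eq = 90.20 Ω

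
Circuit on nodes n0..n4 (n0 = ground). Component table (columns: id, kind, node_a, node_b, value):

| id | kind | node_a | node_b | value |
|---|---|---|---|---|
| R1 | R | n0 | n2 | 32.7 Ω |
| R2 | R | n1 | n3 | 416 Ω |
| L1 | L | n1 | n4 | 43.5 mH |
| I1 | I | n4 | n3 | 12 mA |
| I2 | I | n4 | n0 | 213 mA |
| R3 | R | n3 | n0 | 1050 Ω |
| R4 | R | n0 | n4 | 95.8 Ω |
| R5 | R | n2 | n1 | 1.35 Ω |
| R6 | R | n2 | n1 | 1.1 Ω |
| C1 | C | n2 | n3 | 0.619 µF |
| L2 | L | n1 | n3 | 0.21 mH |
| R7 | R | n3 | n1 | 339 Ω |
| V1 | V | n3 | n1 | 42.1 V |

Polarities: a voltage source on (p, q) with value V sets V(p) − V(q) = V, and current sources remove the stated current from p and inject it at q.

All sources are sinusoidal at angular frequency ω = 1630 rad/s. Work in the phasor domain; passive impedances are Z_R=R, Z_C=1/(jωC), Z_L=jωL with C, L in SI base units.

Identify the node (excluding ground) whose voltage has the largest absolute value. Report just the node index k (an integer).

3

MNA unknowns: 4 node voltages V₁..V_4 plus 1 source current (V1)
R1: Y=0.03058+0.000j on G[0,2]
R2: Y=0.002404+0.000j on G[1,3]
L1: Y=0.000-0.01410j on G[1,4]
I1: z[4]−=0.012, z[3]+=0.012
I2: z[4]−=0.213, z[0]+=0.213
R3: Y=0.0009524+0.000j on G[3,0]
R4: Y=0.01044+0.000j on G[0,4]
R5: Y=0.7407+0.000j on G[2,1]
R6: Y=0.9091+0.000j on G[2,1]
C1: Y=0.000+0.001009j on G[2,3]
L2: Y=0.000-2.921j on G[1,3]
R7: Y=0.002950+0.000j on G[3,1]
V1: row V3−V1=42.1, i_V1 at 3,1
solve → V1=-4.888+2.185j, V2=-4.799+2.171j, V3=37.21+2.185j, V4=-9.742-6.558j
aux → i_V1=-0.2488+122.9j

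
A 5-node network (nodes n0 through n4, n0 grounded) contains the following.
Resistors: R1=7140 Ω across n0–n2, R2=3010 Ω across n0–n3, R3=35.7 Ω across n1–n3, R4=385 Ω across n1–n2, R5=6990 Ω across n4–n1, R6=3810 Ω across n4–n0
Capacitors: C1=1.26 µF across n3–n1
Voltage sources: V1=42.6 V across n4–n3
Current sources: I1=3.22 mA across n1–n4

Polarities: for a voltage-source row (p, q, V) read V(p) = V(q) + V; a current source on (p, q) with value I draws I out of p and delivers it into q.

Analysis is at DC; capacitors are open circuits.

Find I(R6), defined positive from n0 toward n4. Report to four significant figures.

-0.007139 A

Element admittances at DC:
  Y(R1) = 0.0001401 S between n0,n2
  Y(R2) = 0.0003322 S between n0,n3
  Y(R3) = 0.02801 S between n1,n3
  Y(R4) = 0.002597 S between n1,n2
  Y(R5) = 0.0001431 S between n4,n1
  Y(C1) = 0.000 S between n3,n1
  Y(R6) = 0.0002625 S between n4,n0
  V1: constraint V(n4)−V(n3) = 42.6
  I1: injects 0.00322 A into n4 (from n1)
Assemble and solve the 5×5 MNA system:
  V(n1)=-15.23  V(n2)=-14.45  V(n3)=-15.40  V(n4)=27.20
  i(V1)=-0.009989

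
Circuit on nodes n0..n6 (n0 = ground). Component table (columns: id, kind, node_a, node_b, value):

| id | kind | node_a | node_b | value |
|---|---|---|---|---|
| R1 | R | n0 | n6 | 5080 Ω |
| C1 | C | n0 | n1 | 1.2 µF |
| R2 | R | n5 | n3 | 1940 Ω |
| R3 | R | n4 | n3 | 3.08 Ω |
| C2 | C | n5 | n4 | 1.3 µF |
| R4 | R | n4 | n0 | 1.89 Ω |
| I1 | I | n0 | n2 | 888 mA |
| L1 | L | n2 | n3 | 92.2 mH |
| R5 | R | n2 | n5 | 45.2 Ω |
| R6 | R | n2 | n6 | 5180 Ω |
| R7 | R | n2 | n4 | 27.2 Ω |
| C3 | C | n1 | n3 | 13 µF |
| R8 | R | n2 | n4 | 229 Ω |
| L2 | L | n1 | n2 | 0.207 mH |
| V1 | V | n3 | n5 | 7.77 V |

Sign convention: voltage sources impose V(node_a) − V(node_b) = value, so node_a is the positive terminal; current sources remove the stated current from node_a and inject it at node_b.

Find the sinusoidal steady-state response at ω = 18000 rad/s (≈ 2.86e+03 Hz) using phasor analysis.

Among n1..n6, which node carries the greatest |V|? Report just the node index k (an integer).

MNA unknowns: 6 node voltages V₁..V_6 plus 1 source current (V1)
R1: Y=0.0001969+0.000j on G[0,6]
C1: Y=0.000+0.02160j on G[0,1]
R2: Y=0.0005155+0.000j on G[5,3]
R3: Y=0.3247+0.000j on G[4,3]
C2: Y=0.000+0.02340j on G[5,4]
R4: Y=0.5291+0.000j on G[4,0]
I1: z[0]−=0.888, z[2]+=0.888
L1: Y=0.000-0.0006026j on G[2,3]
R5: Y=0.02212+0.000j on G[2,5]
R6: Y=0.0001931+0.000j on G[2,6]
R7: Y=0.03676+0.000j on G[2,4]
C3: Y=0.000+0.2340j on G[1,3]
R8: Y=0.004367+0.000j on G[2,4]
L2: Y=0.000-0.2684j on G[1,2]
V1: row V3−V5=7.77, i_V1 at 3,5
solve → V1=3.576-2.504j, V2=3.571-0.1152j, V3=3.901+0.004679j, V4=1.575-0.1460j, V5=-3.869+0.004679j, V6=1.768-0.05703j
aux → i_V1=-0.1721-0.1248j

1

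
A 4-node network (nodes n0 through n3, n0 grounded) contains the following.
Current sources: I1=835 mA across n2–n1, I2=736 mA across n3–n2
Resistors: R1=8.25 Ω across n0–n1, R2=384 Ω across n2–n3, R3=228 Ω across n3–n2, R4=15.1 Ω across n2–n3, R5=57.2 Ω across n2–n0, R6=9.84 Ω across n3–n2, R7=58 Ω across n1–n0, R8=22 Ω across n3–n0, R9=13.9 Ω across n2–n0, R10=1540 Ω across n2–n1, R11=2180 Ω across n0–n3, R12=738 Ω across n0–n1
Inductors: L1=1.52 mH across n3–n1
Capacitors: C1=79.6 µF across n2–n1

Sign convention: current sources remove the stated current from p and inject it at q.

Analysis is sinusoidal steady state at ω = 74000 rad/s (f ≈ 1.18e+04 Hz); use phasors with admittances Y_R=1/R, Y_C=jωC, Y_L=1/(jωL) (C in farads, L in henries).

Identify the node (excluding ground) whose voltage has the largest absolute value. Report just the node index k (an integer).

3

Apply KCL at each of the 3 non-ground nodes and solve the resulting linear system.
Node n1: branches {I1, R1, L1, R7, C1, R10, R12} → V_1 = 0.5790-0.03653j
Node n2: branches {I1, R2, R3, R4, R5, R6, C1, R9, R10, I2} → V_2 = 0.5729+0.09144j
Node n3: branches {R2, R3, R4, R6, L1, R8, R11, I2} → V_3 = -2.879-0.06685j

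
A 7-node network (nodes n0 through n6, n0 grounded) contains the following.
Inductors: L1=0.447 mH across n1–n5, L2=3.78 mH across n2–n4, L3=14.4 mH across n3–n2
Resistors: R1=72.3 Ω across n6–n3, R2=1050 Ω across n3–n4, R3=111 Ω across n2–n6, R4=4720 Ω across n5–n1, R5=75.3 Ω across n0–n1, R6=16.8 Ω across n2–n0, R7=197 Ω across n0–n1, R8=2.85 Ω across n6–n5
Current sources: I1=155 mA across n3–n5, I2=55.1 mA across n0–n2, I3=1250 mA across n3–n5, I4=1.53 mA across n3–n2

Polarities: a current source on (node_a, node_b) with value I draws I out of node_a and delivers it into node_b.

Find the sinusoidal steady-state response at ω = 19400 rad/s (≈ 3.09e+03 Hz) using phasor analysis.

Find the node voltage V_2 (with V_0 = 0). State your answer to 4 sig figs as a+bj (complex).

-1.282+2.812j V

Element admittances at ω=19400 rad/s:
  Y(L1) = 0.000-0.1153j S between n1,n5
  Y(L2) = 0.000-0.01364j S between n2,n4
  Y(R1) = 0.01383+0.000j S between n6,n3
  Y(R2) = 0.0009524+0.000j S between n3,n4
  I1: injects 0.155 A into n5 (from n3)
  Y(R3) = 0.009009+0.000j S between n2,n6
  Y(R4) = 0.0002119+0.000j S between n5,n1
  Y(R5) = 0.01328+0.000j S between n0,n1
  Y(L3) = 0.000-0.003580j S between n3,n2
  Y(R6) = 0.05952+0.000j S between n2,n0
  I2: injects 0.0551 A into n2 (from n0)
  I3: injects 1.25 A into n5 (from n3)
  Y(R7) = 0.005076+0.000j S between n0,n1
  Y(R8) = 0.3509+0.000j S between n6,n5
  I4: injects 0.00153 A into n2 (from n3)
Assemble and solve the 6×6 MNA system:
  V(n1)=7.160-9.117j  V(n2)=-1.282+2.812j  V(n3)=-83.01-27.90j  V(n4)=0.4551-3.018j  V(n5)=8.613-7.980j  V(n6)=4.984-8.457j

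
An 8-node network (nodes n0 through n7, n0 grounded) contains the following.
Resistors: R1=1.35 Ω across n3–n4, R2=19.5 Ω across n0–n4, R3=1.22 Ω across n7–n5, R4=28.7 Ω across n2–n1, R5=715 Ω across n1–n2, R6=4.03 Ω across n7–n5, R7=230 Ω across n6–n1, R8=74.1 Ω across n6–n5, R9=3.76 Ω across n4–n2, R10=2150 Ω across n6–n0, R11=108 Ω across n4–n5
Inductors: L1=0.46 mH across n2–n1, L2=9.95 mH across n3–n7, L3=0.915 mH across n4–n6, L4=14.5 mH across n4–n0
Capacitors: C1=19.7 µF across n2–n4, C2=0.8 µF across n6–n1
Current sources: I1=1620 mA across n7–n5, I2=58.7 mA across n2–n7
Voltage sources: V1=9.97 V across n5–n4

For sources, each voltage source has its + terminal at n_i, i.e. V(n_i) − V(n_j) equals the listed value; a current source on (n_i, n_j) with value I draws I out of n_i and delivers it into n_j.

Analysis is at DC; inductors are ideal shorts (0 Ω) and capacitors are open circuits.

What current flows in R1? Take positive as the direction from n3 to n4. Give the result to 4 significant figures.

3.721 A

Apply KCL at each of the 7 non-ground nodes and solve the resulting linear system.
Node n1: branches {L1, R4, R5, R7, C2} → V_1 = -0.2172
Node n2: branches {L1, C1, R4, R5, I2, R9} → V_2 = -0.2172
Node n3: branches {R1, L2} → V_3 = 5.023
Node n4: branches {R1, R2, C1, L3, R9, L4, R11, V1} → V_4 = 0.000
Node n5: branches {R3, I1, R6, R8, R11, V1} → V_5 = 9.970
Node n6: branches {R7, C2, L3, R8, R10} → V_6 = 0.000
Node n7: branches {R3, L2, I1, R6, I2} → V_7 = 5.023
Source currents: i(L1)=-0.0009442, i(L2)=-3.721, i(L3)=-0.1336, i(L4)=0.000, i(V1)=-3.889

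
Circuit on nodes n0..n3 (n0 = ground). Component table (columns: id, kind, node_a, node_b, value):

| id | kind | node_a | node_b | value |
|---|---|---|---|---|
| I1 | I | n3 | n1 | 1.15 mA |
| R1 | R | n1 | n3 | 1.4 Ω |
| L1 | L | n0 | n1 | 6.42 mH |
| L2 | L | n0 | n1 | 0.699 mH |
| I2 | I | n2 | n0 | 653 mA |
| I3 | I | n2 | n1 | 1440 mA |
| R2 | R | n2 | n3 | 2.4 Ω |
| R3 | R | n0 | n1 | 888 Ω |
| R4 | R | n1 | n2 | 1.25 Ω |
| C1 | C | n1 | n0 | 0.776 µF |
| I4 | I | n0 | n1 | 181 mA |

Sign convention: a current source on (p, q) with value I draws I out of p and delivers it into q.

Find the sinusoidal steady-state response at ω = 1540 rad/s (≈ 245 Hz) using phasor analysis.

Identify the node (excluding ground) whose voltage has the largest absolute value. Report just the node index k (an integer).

2

MNA unknowns: 3 node voltages V₁..V_3
I1: z[3]−=0.00115, z[1]+=0.00115
R1: Y=0.7143+0.000j on G[1,3]
L1: Y=0.000-0.1011j on G[0,1]
L2: Y=0.000-0.9290j on G[0,1]
I2: z[2]−=0.653, z[0]+=0.653
I3: z[2]−=1.44, z[1]+=1.44
R2: Y=0.4167+0.000j on G[2,3]
R3: Y=0.001126+0.000j on G[0,1]
R4: Y=0.8000+0.000j on G[1,2]
C1: Y=0.000+0.001195j on G[1,0]
I4: z[0]−=0.181, z[1]+=0.181
solve → V1=-0.0005021-0.4587j, V2=-1.970-0.4587j, V3=-0.7270-0.4587j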